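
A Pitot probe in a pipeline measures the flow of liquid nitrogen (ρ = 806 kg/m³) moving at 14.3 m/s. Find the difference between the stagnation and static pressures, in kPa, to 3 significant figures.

The dynamic pressure equals the rise in static pressure at the stagnation point: ΔP = ½ρv².
ΔP = ½·806·14.3² = 82400 Pa.

ΔP ≈ 82.4 kPa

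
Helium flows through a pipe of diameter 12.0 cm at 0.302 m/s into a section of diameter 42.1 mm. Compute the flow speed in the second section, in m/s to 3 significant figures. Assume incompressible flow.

v₂ ≈ 2.45 m/s

The volume flow rate is constant, so v₂ = (A₁/A₂)v₁ = (113/13.9)·0.302 = 2.45 m/s.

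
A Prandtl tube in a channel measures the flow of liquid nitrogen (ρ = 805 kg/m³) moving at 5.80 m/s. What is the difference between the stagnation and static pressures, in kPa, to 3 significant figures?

The dynamic pressure equals the rise in static pressure at the stagnation point: ΔP = ½ρv².
ΔP = ½·805·5.80² = 13500 Pa.

13.5 kPa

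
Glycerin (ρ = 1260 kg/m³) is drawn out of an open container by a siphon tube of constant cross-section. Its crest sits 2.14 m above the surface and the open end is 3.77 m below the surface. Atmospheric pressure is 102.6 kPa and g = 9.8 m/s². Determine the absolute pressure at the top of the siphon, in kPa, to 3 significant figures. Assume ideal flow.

P_top ≈ 29.6 kPa

From the surface to the outlet (both open to atmosphere, surface at rest): v = √(2g·h_out) = √(2·9.8·3.77) = 8.60 m/s.
The bore is uniform, so the speed at the crest is the same v. Bernoulli surface→crest: P_atm = P_top + ½ρv² + ρg·h_top.
P_top = 102600 − ½·1260·8.60² − 1260·9.8·2.14 = 29600 Pa.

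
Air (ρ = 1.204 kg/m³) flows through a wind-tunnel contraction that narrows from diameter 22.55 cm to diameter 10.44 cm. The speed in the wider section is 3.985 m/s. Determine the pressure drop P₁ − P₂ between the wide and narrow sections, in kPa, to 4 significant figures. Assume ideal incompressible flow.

ΔP = 0.1985 kPa

By continuity, v₂ = v₁·A₁/A₂ = 3.985·(399.4/85.60) = 18.59 m/s.
The pipe is horizontal, so Bernoulli reduces to P₁ + ½ρv₁² = P₂ + ½ρv₂².
P₁ − P₂ = ½·1.204·(18.59² − 3.985²) = ½·1.204·329.8 = 198.5 Pa.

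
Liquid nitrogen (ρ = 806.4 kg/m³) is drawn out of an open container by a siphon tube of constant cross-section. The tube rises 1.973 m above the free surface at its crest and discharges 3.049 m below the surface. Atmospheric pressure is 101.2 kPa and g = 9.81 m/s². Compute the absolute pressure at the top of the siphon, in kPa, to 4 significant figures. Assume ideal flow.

The outlet speed comes from Torricelli: v = √(2g·3.049) = 7.734 m/s.
Continuity keeps v the same throughout the tube; from surface to crest, P_atm + 0 = P_top + ½ρv² + ρg·h_top.
P_top = 101200 − ½·806.4·7.734² − 806.4·9.81·1.973 = 61470 Pa.

P_top ≈ 61.47 kPa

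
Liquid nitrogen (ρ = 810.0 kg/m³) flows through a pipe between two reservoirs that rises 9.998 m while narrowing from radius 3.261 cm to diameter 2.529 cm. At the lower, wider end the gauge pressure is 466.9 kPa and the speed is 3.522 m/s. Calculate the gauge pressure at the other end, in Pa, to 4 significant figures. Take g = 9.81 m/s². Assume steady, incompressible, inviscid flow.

Continuity gives A₁v₁ = A₂v₂, so v₂ = (33.41 cm²)/(5.023 cm²) × 3.522 m/s = 23.42 m/s.
Energy conservation along the streamline gives P₂ = P₁ − ½ρ(v₂² − v₁²) − ρg(h₂ − h₁).
P₂ = 466900 + ½·810.0·(3.522² − 23.42²) − 810.0·9.81·(+9.998) = 466900 + (-217200) − (79450) = 170300 Pa.

P₂ ≈ 170300 Pa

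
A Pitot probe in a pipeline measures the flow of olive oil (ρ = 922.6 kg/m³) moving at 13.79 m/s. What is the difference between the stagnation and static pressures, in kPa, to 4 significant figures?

Bernoulli between the free stream and the stagnation point: ½ρv² = P_stag − P_static.
ΔP = ½·922.6·13.79² = 87720 Pa.

ΔP ≈ 87.72 kPa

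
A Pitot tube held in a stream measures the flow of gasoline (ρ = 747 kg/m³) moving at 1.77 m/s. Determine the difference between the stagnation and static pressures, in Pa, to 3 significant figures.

ΔP = 1170 Pa

At the stagnation point the flow is brought to rest, so Bernoulli gives P_stag − P_static = ½ρv².
ΔP = ½·747·1.77² = 1170 Pa.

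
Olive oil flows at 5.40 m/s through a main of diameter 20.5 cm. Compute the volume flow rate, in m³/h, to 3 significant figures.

Q = A·v = 0.0330 m² × 5.40 m/s = 0.178 m³/s.
Converting: 0.178 m³/s × 3600 = 642 m³/h.

Q = 642 m³/h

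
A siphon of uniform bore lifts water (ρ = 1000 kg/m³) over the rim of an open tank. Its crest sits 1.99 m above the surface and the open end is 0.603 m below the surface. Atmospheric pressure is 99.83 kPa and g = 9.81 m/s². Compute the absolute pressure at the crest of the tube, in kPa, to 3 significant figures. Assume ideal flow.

P_top ≈ 74.4 kPa

From the surface to the outlet (both open to atmosphere, surface at rest): v = √(2g·h_out) = √(2·9.81·0.603) = 3.44 m/s.
With constant cross-section the crest speed equals v; applying Bernoulli from the surface up to the crest, P_top = P_atm − ½ρv² − ρg·h_top.
P_top = 99830 − ½·1000·3.44² − 1000·9.81·1.99 = 74400 Pa.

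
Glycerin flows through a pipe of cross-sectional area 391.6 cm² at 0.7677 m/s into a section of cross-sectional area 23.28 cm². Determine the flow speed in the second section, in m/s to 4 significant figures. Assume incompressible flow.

v₂ ≈ 12.91 m/s

By continuity, v₂ = v₁·A₁/A₂ = 0.7677·(391.6/23.28) = 12.91 m/s.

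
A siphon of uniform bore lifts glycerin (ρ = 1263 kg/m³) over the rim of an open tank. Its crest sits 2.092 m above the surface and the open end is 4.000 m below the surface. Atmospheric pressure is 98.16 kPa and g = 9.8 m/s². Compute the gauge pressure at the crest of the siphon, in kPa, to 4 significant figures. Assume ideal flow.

Bernoulli surface→outlet gives ½v² = g·h_out, so v = √(2·9.8·4.000) = 8.854 m/s.
Continuity keeps v the same throughout the tube; from surface to crest, P_atm + 0 = P_top + ½ρv² + ρg·h_top.
P_top = 98160 − ½·1263·8.854² − 1263·9.8·2.092 = 22760 Pa. So P_gauge = P_top − P_atm = -75400 Pa.

P_gauge ≈ -75.40 kPa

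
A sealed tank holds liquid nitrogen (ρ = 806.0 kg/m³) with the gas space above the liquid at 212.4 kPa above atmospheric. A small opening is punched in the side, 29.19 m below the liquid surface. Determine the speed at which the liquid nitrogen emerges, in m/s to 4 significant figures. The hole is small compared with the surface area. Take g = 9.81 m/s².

33.16 m/s

Take point 1 at the surface (v₁ ≈ 0) and point 2 at the hole (at atmospheric pressure). Bernoulli: P₁ + ρg h = P_atm + ½ρv₂².
With P₁ − P_atm = 212400 Pa, v₂ = √(2gh + 2ΔP/ρ) = √(2·9.81·29.19 + 2·212400/806.0) = 33.16 m/s.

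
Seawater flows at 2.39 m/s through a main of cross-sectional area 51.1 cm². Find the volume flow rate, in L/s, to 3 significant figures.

12.2 L/s

Q = A·v = 0.00511 m² × 2.39 m/s = 0.0122 m³/s.
Converting: 0.0122 m³/s × 1000 = 12.2 L/s.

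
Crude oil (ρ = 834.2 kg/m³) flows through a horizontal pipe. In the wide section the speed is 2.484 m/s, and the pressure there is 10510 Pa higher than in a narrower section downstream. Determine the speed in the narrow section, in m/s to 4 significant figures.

With h₁ = h₂, rearranging Bernoulli gives v₂ = √(v₁² + 2ΔP/ρ).
v₂ = √(2.484² + 2·10510/834.2) = √(6.170 + 25.20) = 5.601 m/s.

v₂ ≈ 5.601 m/s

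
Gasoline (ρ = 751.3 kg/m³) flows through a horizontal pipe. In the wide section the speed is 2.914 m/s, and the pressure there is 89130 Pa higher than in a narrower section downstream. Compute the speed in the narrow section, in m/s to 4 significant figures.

With h₁ = h₂, rearranging Bernoulli gives v₂ = √(v₁² + 2ΔP/ρ).
v₂ = √(2.914² + 2·89130/751.3) = √(8.491 + 237.3) = 15.68 m/s.

v₂ ≈ 15.68 m/s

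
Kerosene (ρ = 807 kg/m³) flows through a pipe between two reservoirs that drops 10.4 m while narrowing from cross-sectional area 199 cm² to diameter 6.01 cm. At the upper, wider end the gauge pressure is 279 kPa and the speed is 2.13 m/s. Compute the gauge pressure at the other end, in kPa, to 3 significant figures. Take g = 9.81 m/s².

P₂ ≈ 273 kPa

Mass conservation (A₁v₁ = A₂v₂) gives v₂ = 2.13 × 199/28.4 = 14.9 m/s.
Energy conservation along the streamline gives P₂ = P₁ − ½ρ(v₂² − v₁²) − ρg(h₂ − h₁).
P₂ = 279000 + ½·807·(2.13² − 14.9²) − 807·9.81·(−10.4) = 279000 + (-88200) − (-82300) = 273000 Pa.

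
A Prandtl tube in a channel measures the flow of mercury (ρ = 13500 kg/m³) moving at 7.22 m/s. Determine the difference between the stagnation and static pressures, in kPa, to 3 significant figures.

ΔP ≈ 352 kPa

The dynamic pressure equals the rise in static pressure at the stagnation point: ΔP = ½ρv².
ΔP = ½·13500·7.22² = 352000 Pa.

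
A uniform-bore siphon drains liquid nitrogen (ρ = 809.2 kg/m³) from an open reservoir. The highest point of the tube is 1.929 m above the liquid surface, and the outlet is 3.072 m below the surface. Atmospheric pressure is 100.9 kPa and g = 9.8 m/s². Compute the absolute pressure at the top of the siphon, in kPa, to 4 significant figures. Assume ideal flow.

Bernoulli surface→outlet gives ½v² = g·h_out, so v = √(2·9.8·3.072) = 7.760 m/s.
Continuity keeps v the same throughout the tube; from surface to crest, P_atm + 0 = P_top + ½ρv² + ρg·h_top.
P_top = 100900 − ½·809.2·7.760² − 809.2·9.8·1.929 = 61240 Pa.

P_top ≈ 61.24 kPa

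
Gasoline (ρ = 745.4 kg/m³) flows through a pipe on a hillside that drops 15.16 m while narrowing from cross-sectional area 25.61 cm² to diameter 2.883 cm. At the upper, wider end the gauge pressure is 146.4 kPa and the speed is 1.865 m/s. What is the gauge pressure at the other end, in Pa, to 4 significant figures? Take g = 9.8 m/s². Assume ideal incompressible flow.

Continuity gives A₁v₁ = A₂v₂, so v₂ = (25.61 cm²)/(6.528 cm²) × 1.865 m/s = 7.317 m/s.
Energy conservation along the streamline gives P₂ = P₁ − ½ρ(v₂² − v₁²) − ρg(h₂ − h₁).
P₂ = 146400 + ½·745.4·(1.865² − 7.317²) − 745.4·9.8·(−15.16) = 146400 + (-18660) − (-110700) = 238500 Pa.

P₂ ≈ 238500 Pa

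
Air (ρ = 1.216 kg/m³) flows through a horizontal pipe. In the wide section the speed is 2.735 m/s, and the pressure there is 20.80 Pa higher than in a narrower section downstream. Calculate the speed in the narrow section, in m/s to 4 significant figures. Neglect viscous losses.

Along the level pipe P + ½ρv² is conserved, hence v₂² = v₁² + 2(P₁ − P₂)/ρ.
v₂ = √(2.735² + 2·20.80/1.216) = √(7.480 + 34.21) = 6.457 m/s.

v₂ ≈ 6.457 m/s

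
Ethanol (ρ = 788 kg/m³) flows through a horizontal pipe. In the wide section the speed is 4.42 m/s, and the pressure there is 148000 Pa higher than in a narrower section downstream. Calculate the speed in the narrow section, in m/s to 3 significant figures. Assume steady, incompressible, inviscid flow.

Horizontal Bernoulli: P₁ + ½ρv₁² = P₂ + ½ρv₂², so v₂² = v₁² + 2(P₁ − P₂)/ρ.
v₂ = √(4.42² + 2·148000/788) = √(19.5 + 376) = 19.9 m/s.

v₂ ≈ 19.9 m/s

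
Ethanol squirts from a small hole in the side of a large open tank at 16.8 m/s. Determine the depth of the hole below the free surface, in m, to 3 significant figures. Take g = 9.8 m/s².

14.4 m

Torricelli: v = √(2gh), so h = v²/(2g).
h = 16.8²/(2·9.8) = 282/19.60 = 14.4 m.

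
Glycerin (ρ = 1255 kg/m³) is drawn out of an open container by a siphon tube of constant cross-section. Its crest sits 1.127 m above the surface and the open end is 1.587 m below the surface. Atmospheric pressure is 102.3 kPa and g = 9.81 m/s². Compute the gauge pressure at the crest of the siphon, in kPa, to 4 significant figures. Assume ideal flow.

Bernoulli surface→outlet gives ½v² = g·h_out, so v = √(2·9.81·1.587) = 5.580 m/s.
With constant cross-section the crest speed equals v; applying Bernoulli from the surface up to the crest, P_top = P_atm − ½ρv² − ρg·h_top.
P_top = 102300 − ½·1255·5.580² − 1255·9.81·1.127 = 68890 Pa. So P_gauge = P_top − P_atm = -33410 Pa.

P_gauge ≈ -33.41 kPa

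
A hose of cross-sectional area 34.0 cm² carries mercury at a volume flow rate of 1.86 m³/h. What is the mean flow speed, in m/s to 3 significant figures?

Q = 1.86 m³/h = 0.000517 m³/s.
v = Q/A = 0.000517 / 0.00340 = 0.152 m/s.

0.152 m/s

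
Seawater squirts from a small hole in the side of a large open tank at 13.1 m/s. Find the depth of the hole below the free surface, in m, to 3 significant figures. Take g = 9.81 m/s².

8.75 m

Torricelli: v = √(2gh), so h = v²/(2g).
h = 13.1²/(2·9.81) = 172/19.62 = 8.75 m.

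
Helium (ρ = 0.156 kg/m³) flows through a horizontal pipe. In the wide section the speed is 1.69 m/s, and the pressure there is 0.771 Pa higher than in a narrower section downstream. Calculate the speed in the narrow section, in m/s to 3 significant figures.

With h₁ = h₂, rearranging Bernoulli gives v₂ = √(v₁² + 2ΔP/ρ).
v₂ = √(1.69² + 2·0.771/0.156) = √(2.86 + 9.88) = 3.57 m/s.

v₂ = 3.57 m/s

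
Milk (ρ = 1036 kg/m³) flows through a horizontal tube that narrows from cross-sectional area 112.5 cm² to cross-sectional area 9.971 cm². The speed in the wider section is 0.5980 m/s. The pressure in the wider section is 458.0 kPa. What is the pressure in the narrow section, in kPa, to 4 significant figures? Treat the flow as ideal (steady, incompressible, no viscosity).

Continuity gives A₁v₁ = A₂v₂, so v₂ = (112.5 cm²)/(9.971 cm²) × 0.5980 m/s = 6.747 m/s.
The pipe is horizontal, so Bernoulli reduces to P₁ + ½ρv₁² = P₂ + ½ρv₂².
P₂ = P₁ − ½ρ(v₂² − v₁²) = 458000 − ½·1036·(6.747² − 0.5980²) = 458000 − 23400 = 434600 Pa.

434.6 kPa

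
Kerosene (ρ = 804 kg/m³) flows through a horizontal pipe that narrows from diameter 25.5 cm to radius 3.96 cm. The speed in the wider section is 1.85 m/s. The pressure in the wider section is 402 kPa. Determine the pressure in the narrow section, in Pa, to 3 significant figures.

256000 Pa

Continuity gives A₁v₁ = A₂v₂, so v₂ = (511 cm²)/(49.3 cm²) × 1.85 m/s = 19.2 m/s.
Bernoulli (h₁ = h₂): P₁ − P₂ = ½ρ(v₂² − v₁²).
P₂ = P₁ − ½ρ(v₂² − v₁²) = 402000 − ½·804·(19.2² − 1.85²) = 402000 − 146000 = 256000 Pa.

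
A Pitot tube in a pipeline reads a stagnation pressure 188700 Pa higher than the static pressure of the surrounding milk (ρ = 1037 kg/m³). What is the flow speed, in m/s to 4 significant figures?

v ≈ 19.08 m/s

Bernoulli between the free stream and the stagnation point: ½ρv² = P_stag − P_static.
v = √(2ΔP/ρ) = √(2·188700/1037) = 19.08 m/s.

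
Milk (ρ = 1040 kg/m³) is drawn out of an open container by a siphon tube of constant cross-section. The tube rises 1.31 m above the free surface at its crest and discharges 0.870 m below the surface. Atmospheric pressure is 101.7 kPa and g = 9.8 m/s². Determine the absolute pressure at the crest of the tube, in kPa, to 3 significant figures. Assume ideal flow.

From the surface to the outlet (both open to atmosphere, surface at rest): v = √(2g·h_out) = √(2·9.8·0.870) = 4.13 m/s.
With constant cross-section the crest speed equals v; applying Bernoulli from the surface up to the crest, P_top = P_atm − ½ρv² − ρg·h_top.
P_top = 101700 − ½·1040·4.13² − 1040·9.8·1.31 = 79500 Pa.

P_top ≈ 79.5 kPa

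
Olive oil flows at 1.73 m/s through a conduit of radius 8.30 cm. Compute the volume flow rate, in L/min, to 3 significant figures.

Q ≈ 2250 L/min

Q = A·v = 0.0216 m² × 1.73 m/s = 0.0374 m³/s.
Converting: 0.0374 m³/s × 60000 = 2250 L/min.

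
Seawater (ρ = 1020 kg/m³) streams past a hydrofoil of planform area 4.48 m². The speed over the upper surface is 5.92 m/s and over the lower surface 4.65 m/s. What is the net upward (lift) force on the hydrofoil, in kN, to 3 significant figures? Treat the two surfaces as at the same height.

F ≈ 30.7 kN

The faster flow above has the lower pressure; Bernoulli (same height) gives ΔP = ½ρ(v_up² − v_low²).
ΔP = ½·1020·(5.92² − 4.65²) = 6850 Pa.
Lift = ΔP · A = 6850 × 4.48 = 30700 N.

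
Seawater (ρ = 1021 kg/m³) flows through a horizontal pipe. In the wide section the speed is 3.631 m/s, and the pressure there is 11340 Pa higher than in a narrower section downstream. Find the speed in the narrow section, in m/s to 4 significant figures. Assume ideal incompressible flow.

With h₁ = h₂, rearranging Bernoulli gives v₂ = √(v₁² + 2ΔP/ρ).
v₂ = √(3.631² + 2·11340/1021) = √(13.18 + 22.21) = 5.950 m/s.

v₂ ≈ 5.950 m/s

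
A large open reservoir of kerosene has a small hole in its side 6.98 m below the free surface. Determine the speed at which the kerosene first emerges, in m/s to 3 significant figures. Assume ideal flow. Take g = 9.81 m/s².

Torricelli's result v = √(2gh) gives v = √(2·9.81·6.98) = 11.7 m/s.

11.7 m/s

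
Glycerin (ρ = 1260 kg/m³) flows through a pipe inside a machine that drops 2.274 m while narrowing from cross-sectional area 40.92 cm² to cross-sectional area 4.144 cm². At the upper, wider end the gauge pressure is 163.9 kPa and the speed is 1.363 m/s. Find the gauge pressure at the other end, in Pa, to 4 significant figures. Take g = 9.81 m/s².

P₂ ≈ 79060 Pa

Continuity gives A₁v₁ = A₂v₂, so v₂ = (40.92 cm²)/(4.144 cm²) × 1.363 m/s = 13.46 m/s.
Applying Bernoulli between the two ends and solving for P₂: P₂ = P₁ + ½ρ(v₁² − v₂²) − ρgΔh.
P₂ = 163900 + ½·1260·(1.363² − 13.46²) − 1260·9.81·(−2.274) = 163900 + (-113000) − (-28110) = 79060 Pa.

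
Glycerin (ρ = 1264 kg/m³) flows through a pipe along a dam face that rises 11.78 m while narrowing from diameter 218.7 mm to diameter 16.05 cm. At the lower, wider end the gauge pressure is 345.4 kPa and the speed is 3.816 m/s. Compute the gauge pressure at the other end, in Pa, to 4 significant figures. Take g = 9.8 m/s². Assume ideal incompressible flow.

177000 Pa

Continuity gives A₁v₁ = A₂v₂, so v₂ = (375.7 cm²)/(202.3 cm²) × 3.816 m/s = 7.085 m/s.
Applying Bernoulli between the two ends and solving for P₂: P₂ = P₁ + ½ρ(v₁² − v₂²) − ρgΔh.
P₂ = 345400 + ½·1264·(3.816² − 7.085²) − 1264·9.8·(+11.78) = 345400 + (-22520) − (145900) = 177000 Pa.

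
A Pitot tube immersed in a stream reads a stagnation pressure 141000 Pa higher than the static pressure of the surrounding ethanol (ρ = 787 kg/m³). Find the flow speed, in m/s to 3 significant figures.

v = 18.9 m/s

At the stagnation point the flow is brought to rest, so Bernoulli gives P_stag − P_static = ½ρv².
v = √(2ΔP/ρ) = √(2·141000/787) = 18.9 m/s.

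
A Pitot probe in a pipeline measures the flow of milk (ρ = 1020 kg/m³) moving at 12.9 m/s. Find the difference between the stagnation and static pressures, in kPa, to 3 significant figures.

ΔP ≈ 84.9 kPa

Bernoulli between the free stream and the stagnation point: ½ρv² = P_stag − P_static.
ΔP = ½·1020·12.9² = 84900 Pa.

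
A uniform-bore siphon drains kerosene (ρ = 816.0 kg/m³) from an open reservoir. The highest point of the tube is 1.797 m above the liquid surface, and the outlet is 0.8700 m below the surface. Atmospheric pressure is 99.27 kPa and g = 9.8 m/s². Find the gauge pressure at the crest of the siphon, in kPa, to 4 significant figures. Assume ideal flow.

P_gauge ≈ -21.33 kPa

The outlet speed comes from Torricelli: v = √(2g·0.8700) = 4.129 m/s.
Continuity keeps v the same throughout the tube; from surface to crest, P_atm + 0 = P_top + ½ρv² + ρg·h_top.
P_top = 99270 − ½·816.0·4.129² − 816.0·9.8·1.797 = 77940 Pa. So P_gauge = P_top − P_atm = -21330 Pa.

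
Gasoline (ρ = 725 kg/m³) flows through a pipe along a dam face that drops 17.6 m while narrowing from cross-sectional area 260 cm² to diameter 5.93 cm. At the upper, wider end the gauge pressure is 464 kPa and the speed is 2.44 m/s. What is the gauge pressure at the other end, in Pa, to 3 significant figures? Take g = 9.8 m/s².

Continuity gives A₁v₁ = A₂v₂, so v₂ = (260 cm²)/(27.6 cm²) × 2.44 m/s = 23.0 m/s.
Bernoulli: P₁ + ½ρv₁² + ρg h₁ = P₂ + ½ρv₂² + ρg h₂, so P₂ = P₁ + ½ρ(v₁² − v₂²) − ρg(h₂ − h₁).
P₂ = 464000 + ½·725·(2.44² − 23.0²) − 725·9.8·(−17.6) = 464000 + (-189000) − (-125000) = 400000 Pa.

400000 Pa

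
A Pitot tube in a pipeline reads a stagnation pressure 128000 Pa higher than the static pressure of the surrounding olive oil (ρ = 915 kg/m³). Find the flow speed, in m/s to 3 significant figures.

v ≈ 16.7 m/s

Bernoulli between the free stream and the stagnation point: ½ρv² = P_stag − P_static.
v = √(2ΔP/ρ) = √(2·128000/915) = 16.7 m/s.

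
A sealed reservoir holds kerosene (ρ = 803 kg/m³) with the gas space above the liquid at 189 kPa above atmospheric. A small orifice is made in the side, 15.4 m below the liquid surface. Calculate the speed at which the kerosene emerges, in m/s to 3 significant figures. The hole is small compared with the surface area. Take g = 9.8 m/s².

Take point 1 at the surface (v₁ ≈ 0) and point 2 at the hole (at atmospheric pressure). Bernoulli: P₁ + ρg h = P_atm + ½ρv₂².
With P₁ − P_atm = 189000 Pa, v₂ = √(2gh + 2ΔP/ρ) = √(2·9.8·15.4 + 2·189000/803) = 27.8 m/s.

v ≈ 27.8 m/s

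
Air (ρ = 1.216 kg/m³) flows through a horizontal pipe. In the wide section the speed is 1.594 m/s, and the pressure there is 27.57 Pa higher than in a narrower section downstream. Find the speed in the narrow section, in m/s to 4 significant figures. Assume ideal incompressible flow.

v₂ ≈ 6.920 m/s

With h₁ = h₂, rearranging Bernoulli gives v₂ = √(v₁² + 2ΔP/ρ).
v₂ = √(1.594² + 2·27.57/1.216) = √(2.541 + 45.35) = 6.920 m/s.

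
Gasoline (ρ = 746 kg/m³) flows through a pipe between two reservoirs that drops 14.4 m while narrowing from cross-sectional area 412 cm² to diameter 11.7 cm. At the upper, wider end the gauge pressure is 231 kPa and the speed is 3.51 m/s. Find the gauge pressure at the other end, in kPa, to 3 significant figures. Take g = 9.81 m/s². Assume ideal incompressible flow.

P₂ ≈ 273 kPa

By continuity, v₂ = v₁·A₁/A₂ = 3.51·(412/108) = 13.5 m/s.
Bernoulli: P₁ + ½ρv₁² + ρg h₁ = P₂ + ½ρv₂² + ρg h₂, so P₂ = P₁ + ½ρ(v₁² − v₂²) − ρg(h₂ − h₁).
P₂ = 231000 + ½·746·(3.51² − 13.5²) − 746·9.81·(−14.4) = 231000 + (-62900) − (-105000) = 273000 Pa.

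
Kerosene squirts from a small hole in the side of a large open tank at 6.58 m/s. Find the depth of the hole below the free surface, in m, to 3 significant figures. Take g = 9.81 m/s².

For a small hole in a large open tank, ½v² = gh, giving h = v²/(2g).
h = 6.58²/(2·9.81) = 43.3/19.62 = 2.21 m.

h ≈ 2.21 m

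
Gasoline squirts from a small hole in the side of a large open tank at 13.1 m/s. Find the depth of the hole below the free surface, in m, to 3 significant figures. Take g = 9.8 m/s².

8.76 m

Inverting v = √(2gh) gives h = v² / 2g.
h = 13.1²/(2·9.8) = 172/19.60 = 8.76 m.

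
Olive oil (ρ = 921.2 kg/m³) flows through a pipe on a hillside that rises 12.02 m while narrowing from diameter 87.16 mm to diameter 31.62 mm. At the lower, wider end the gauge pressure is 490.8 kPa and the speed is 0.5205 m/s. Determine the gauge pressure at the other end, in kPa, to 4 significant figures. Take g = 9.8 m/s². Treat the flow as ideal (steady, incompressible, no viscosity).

The volume flow rate is constant, so v₂ = (A₁/A₂)v₁ = (59.67/7.853)·0.5205 = 3.955 m/s.
Energy conservation along the streamline gives P₂ = P₁ − ½ρ(v₂² − v₁²) − ρg(h₂ − h₁).
P₂ = 490800 + ½·921.2·(0.5205² − 3.955²) − 921.2·9.8·(+12.02) = 490800 + (-7079) − (108500) = 375200 Pa.

375.2 kPa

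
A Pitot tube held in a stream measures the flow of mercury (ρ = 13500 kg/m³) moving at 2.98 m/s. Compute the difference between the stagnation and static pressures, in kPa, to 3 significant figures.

The dynamic pressure equals the rise in static pressure at the stagnation point: ΔP = ½ρv².
ΔP = ½·13500·2.98² = 59900 Pa.

ΔP = 59.9 kPa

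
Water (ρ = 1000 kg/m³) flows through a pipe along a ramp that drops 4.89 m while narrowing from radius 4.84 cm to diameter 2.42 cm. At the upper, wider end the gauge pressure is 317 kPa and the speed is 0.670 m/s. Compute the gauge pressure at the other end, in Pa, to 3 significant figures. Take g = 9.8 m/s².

308000 Pa

By continuity, v₂ = v₁·A₁/A₂ = 0.670·(73.6/4.60) = 10.7 m/s.
Bernoulli: P₁ + ½ρv₁² + ρg h₁ = P₂ + ½ρv₂² + ρg h₂, so P₂ = P₁ + ½ρ(v₁² − v₂²) − ρg(h₂ − h₁).
P₂ = 317000 + ½·1000·(0.670² − 10.7²) − 1000·9.8·(−4.89) = 317000 + (-57200) − (-47900) = 308000 Pa.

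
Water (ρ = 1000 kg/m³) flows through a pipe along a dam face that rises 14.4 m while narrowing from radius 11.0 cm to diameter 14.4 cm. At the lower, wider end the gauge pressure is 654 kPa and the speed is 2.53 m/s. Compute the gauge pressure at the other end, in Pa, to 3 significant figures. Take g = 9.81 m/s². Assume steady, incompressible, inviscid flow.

P₂ ≈ 499000 Pa

The volume flow rate is constant, so v₂ = (A₁/A₂)v₁ = (380/163)·2.53 = 5.91 m/s.
Bernoulli: P₁ + ½ρv₁² + ρg h₁ = P₂ + ½ρv₂² + ρg h₂, so P₂ = P₁ + ½ρ(v₁² − v₂²) − ρg(h₂ − h₁).
P₂ = 654000 + ½·1000·(2.53² − 5.91²) − 1000·9.81·(+14.4) = 654000 + (-14200) − (141000) = 499000 Pa.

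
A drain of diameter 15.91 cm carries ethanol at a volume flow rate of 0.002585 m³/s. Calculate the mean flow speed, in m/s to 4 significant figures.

Q = 0.002585 m³/s = 0.002585 m³/s.
v = Q/A = 0.002585 / 0.01988 = 0.1300 m/s.

v ≈ 0.1300 m/s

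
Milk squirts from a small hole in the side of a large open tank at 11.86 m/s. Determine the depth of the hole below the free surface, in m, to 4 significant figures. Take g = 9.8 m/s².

h = 7.177 m

Torricelli: v = √(2gh), so h = v²/(2g).
h = 11.86²/(2·9.8) = 140.7/19.60 = 7.177 m.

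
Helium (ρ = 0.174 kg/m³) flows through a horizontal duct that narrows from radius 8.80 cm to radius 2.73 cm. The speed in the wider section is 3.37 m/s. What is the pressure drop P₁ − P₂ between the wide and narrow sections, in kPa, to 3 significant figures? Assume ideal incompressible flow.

0.106 kPa

Mass conservation (A₁v₁ = A₂v₂) gives v₂ = 3.37 × 243/23.4 = 35.0 m/s.
With no height change, Bernoulli's equation is P₁ + ½ρv₁² = P₂ + ½ρv₂².
P₁ − P₂ = ½·0.174·(35.0² − 3.37²) = ½·0.174·1210 = 106 Pa.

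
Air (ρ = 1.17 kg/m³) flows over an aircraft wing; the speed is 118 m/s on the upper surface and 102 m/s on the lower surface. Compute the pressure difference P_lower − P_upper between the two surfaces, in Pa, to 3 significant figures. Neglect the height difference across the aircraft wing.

2060 Pa

Bernoulli (same height): P_lower − P_upper = ½ρ(v_upper² − v_lower²).
ΔP = ½·1.17·(118² − 102²) = 2060 Pa.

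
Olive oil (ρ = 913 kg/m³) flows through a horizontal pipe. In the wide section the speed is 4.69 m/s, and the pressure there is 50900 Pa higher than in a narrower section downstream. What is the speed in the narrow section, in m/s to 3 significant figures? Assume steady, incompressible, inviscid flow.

With h₁ = h₂, rearranging Bernoulli gives v₂ = √(v₁² + 2ΔP/ρ).
v₂ = √(4.69² + 2·50900/913) = √(22.0 + 112) = 11.6 m/s.

v₂ ≈ 11.6 m/s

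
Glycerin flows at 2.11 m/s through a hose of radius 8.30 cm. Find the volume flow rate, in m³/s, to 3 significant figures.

Q = A·v = 0.0216 m² × 2.11 m/s = 0.0457 m³/s.

0.0457 m³/s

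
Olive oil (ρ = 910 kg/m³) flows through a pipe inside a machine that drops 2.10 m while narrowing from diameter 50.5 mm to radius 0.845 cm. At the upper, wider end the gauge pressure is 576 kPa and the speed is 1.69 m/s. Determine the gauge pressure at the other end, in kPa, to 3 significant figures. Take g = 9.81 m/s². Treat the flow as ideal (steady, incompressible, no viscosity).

492 kPa

Mass conservation (A₁v₁ = A₂v₂) gives v₂ = 1.69 × 20.0/2.24 = 15.1 m/s.
Bernoulli: P₁ + ½ρv₁² + ρg h₁ = P₂ + ½ρv₂² + ρg h₂, so P₂ = P₁ + ½ρ(v₁² − v₂²) − ρg(h₂ − h₁).
P₂ = 576000 + ½·910·(1.69² − 15.1²) − 910·9.81·(−2.10) = 576000 + (-102000) − (-18700) = 492000 Pa.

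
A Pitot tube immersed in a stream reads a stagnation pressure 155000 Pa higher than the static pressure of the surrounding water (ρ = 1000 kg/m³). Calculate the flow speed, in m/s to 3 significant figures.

17.6 m/s

The dynamic pressure equals the rise in static pressure at the stagnation point: ΔP = ½ρv².
v = √(2ΔP/ρ) = √(2·155000/1000) = 17.6 m/s.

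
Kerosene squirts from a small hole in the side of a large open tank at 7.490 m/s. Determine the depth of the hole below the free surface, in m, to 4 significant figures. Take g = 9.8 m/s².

Torricelli: v = √(2gh), so h = v²/(2g).
h = 7.490²/(2·9.8) = 56.10/19.60 = 2.862 m.

h = 2.862 m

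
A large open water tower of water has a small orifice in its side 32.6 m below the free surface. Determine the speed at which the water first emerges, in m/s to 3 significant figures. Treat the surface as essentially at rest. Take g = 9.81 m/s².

v ≈ 25.3 m/s

With the surface at rest and both surface and jet at atmospheric pressure, Bernoulli gives ρg h = ½ρv², so v = √(2gh) = √(2·9.81·32.6) = 25.3 m/s.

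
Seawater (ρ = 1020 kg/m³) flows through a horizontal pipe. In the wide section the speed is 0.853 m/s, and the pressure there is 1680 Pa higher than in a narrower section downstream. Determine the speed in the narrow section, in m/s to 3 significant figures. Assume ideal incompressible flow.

Horizontal Bernoulli: P₁ + ½ρv₁² = P₂ + ½ρv₂², so v₂² = v₁² + 2(P₁ − P₂)/ρ.
v₂ = √(0.853² + 2·1680/1020) = √(0.728 + 3.29) = 2.01 m/s.

v₂ ≈ 2.01 m/s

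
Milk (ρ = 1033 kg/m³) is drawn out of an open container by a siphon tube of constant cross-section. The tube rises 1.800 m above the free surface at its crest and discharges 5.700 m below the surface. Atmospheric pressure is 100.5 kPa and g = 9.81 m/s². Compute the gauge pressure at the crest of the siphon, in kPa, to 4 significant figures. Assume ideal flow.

P_gauge = -76.00 kPa

From the surface to the outlet (both open to atmosphere, surface at rest): v = √(2g·h_out) = √(2·9.81·5.700) = 10.58 m/s.
The bore is uniform, so the speed at the crest is the same v. Bernoulli surface→crest: P_atm = P_top + ½ρv² + ρg·h_top.
P_top = 100500 − ½·1033·10.58² − 1033·9.81·1.800 = 24500 Pa. So P_gauge = P_top − P_atm = -76000 Pa.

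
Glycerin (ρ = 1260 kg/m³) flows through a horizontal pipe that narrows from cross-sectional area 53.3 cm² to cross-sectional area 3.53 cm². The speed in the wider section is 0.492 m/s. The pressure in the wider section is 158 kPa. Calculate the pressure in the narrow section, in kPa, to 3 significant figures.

123 kPa

By continuity, v₂ = v₁·A₁/A₂ = 0.492·(53.3/3.53) = 7.43 m/s.
The pipe is horizontal, so Bernoulli reduces to P₁ + ½ρv₁² = P₂ + ½ρv₂².
P₂ = P₁ − ½ρ(v₂² − v₁²) = 158000 − ½·1260·(7.43² − 0.492²) = 158000 − 34600 = 123000 Pa.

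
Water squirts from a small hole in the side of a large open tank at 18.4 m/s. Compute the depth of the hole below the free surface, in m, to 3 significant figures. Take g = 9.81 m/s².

Torricelli: v = √(2gh), so h = v²/(2g).
h = 18.4²/(2·9.81) = 339/19.62 = 17.3 m.

h ≈ 17.3 m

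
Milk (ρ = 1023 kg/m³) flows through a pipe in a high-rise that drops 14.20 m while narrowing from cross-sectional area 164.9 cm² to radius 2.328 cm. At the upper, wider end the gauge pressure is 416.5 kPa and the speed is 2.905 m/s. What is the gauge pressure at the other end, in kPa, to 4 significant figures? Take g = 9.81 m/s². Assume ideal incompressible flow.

P₂ ≈ 158.4 kPa

Continuity gives A₁v₁ = A₂v₂, so v₂ = (164.9 cm²)/(17.03 cm²) × 2.905 m/s = 28.14 m/s.
Bernoulli: P₁ + ½ρv₁² + ρg h₁ = P₂ + ½ρv₂² + ρg h₂, so P₂ = P₁ + ½ρ(v₁² − v₂²) − ρg(h₂ − h₁).
P₂ = 416500 + ½·1023·(2.905² − 28.14²) − 1023·9.81·(−14.20) = 416500 + (-400600) − (-142500) = 158400 Pa.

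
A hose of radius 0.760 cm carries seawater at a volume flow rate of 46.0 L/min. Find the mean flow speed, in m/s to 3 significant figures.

Q = 46.0 L/min = 0.000767 m³/s.
v = Q/A = 0.000767 / 0.000181 = 4.23 m/s.

v ≈ 4.23 m/s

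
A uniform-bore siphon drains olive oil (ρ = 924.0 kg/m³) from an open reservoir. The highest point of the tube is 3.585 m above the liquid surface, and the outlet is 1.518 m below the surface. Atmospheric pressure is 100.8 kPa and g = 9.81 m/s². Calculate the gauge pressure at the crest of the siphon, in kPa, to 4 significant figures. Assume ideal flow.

-46.26 kPa

The outlet speed comes from Torricelli: v = √(2g·1.518) = 5.457 m/s.
Continuity keeps v the same throughout the tube; from surface to crest, P_atm + 0 = P_top + ½ρv² + ρg·h_top.
P_top = 100800 − ½·924.0·5.457² − 924.0·9.81·3.585 = 54540 Pa. So P_gauge = P_top − P_atm = -46260 Pa.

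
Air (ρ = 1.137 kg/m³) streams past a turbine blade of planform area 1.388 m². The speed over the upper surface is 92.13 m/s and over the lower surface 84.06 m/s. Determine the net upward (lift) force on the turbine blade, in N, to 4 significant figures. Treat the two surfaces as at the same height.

With equal heights on the two surfaces, Bernoulli gives P_lower − P_upper = ½ρ(v_upper² − v_lower²).
ΔP = ½·1.137·(92.13² − 84.06²) = 808.3 Pa.
Lift = ΔP · A = 808.3 × 1.388 = 1122 N.

F ≈ 1122 N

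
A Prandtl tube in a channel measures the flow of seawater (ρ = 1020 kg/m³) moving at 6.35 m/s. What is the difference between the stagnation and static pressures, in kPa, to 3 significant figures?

At the stagnation point the flow is brought to rest, so Bernoulli gives P_stag − P_static = ½ρv².
ΔP = ½·1020·6.35² = 20600 Pa.

ΔP ≈ 20.6 kPa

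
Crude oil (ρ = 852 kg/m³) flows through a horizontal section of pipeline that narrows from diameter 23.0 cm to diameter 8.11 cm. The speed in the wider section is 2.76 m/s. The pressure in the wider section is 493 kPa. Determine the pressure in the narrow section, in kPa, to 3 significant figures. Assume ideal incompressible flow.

By continuity, v₂ = v₁·A₁/A₂ = 2.76·(415/51.7) = 22.2 m/s.
Bernoulli (h₁ = h₂): P₁ − P₂ = ½ρ(v₂² − v₁²).
P₂ = P₁ − ½ρ(v₂² − v₁²) = 493000 − ½·852·(22.2² − 2.76²) = 493000 − 207000 = 286000 Pa.

P₂ = 286 kPa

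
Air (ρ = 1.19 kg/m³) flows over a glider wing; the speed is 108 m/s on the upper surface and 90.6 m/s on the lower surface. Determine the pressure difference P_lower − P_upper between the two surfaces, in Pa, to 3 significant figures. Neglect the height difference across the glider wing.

2060 Pa

Bernoulli (same height): P_lower − P_upper = ½ρ(v_upper² − v_lower²).
ΔP = ½·1.19·(108² − 90.6²) = 2060 Pa.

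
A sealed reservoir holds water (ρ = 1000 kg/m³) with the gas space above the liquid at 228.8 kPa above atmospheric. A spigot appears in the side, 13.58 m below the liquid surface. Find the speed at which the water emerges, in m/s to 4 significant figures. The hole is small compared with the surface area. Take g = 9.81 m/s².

v ≈ 26.91 m/s

Take point 1 at the surface (v₁ ≈ 0) and point 2 at the hole (at atmospheric pressure). Bernoulli: P₁ + ρg h = P_atm + ½ρv₂².
With P₁ − P_atm = 228800 Pa, v₂ = √(2gh + 2ΔP/ρ) = √(2·9.81·13.58 + 2·228800/1000) = 26.91 m/s.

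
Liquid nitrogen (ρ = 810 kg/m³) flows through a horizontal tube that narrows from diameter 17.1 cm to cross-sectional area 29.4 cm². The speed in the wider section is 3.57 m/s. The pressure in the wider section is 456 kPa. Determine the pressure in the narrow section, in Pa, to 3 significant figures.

Continuity gives A₁v₁ = A₂v₂, so v₂ = (230 cm²)/(29.4 cm²) × 3.57 m/s = 27.9 m/s.
The pipe is horizontal, so Bernoulli reduces to P₁ + ½ρv₁² = P₂ + ½ρv₂².
P₂ = P₁ − ½ρ(v₂² − v₁²) = 456000 − ½·810·(27.9² − 3.57²) = 456000 − 310000 = 146000 Pa.

P₂ = 146000 Pa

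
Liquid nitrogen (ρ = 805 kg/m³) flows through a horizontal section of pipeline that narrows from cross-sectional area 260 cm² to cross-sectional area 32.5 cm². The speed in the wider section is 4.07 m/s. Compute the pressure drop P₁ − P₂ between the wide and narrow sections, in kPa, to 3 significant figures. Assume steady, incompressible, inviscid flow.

Mass conservation (A₁v₁ = A₂v₂) gives v₂ = 4.07 × 260/32.5 = 32.6 m/s.
Bernoulli (h₁ = h₂): P₁ − P₂ = ½ρ(v₂² − v₁²).
P₁ − P₂ = ½·805·(32.6² − 4.07²) = ½·805·1040 = 420000 Pa.

ΔP ≈ 420 kPa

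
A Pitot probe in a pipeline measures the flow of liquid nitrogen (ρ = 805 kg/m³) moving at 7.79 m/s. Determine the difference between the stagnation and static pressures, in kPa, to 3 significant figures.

At the stagnation point the flow is brought to rest, so Bernoulli gives P_stag − P_static = ½ρv².
ΔP = ½·805·7.79² = 24400 Pa.

ΔP ≈ 24.4 kPa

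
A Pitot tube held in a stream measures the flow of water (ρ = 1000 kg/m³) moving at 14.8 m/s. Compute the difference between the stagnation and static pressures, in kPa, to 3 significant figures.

Bernoulli between the free stream and the stagnation point: ½ρv² = P_stag − P_static.
ΔP = ½·1000·14.8² = 110000 Pa.

110 kPa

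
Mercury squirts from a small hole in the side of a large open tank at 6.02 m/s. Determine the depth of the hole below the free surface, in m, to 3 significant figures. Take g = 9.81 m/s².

Torricelli: v = √(2gh), so h = v²/(2g).
h = 6.02²/(2·9.81) = 36.2/19.62 = 1.85 m.

h ≈ 1.85 m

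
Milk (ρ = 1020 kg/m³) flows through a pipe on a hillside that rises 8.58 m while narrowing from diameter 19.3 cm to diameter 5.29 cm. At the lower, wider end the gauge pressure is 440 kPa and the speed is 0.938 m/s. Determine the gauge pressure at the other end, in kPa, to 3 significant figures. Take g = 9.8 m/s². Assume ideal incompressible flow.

Continuity gives A₁v₁ = A₂v₂, so v₂ = (293 cm²)/(22.0 cm²) × 0.938 m/s = 12.5 m/s.
Energy conservation along the streamline gives P₂ = P₁ − ½ρ(v₂² − v₁²) − ρg(h₂ − h₁).
P₂ = 440000 + ½·1020·(0.938² − 12.5²) − 1020·9.8·(+8.58) = 440000 + (-79100) − (85800) = 275000 Pa.

P₂ ≈ 275 kPa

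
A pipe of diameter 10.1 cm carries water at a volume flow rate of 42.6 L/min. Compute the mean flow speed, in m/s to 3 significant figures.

Q = 42.6 L/min = 0.000710 m³/s.
v = Q/A = 0.000710 / 0.00801 = 0.0886 m/s.

v = 0.0886 m/s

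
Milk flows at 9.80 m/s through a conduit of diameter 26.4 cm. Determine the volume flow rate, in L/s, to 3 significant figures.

Q = A·v = 0.0547 m² × 9.80 m/s = 0.536 m³/s.
Converting: 0.536 m³/s × 1000 = 536 L/s.

Q ≈ 536 L/s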